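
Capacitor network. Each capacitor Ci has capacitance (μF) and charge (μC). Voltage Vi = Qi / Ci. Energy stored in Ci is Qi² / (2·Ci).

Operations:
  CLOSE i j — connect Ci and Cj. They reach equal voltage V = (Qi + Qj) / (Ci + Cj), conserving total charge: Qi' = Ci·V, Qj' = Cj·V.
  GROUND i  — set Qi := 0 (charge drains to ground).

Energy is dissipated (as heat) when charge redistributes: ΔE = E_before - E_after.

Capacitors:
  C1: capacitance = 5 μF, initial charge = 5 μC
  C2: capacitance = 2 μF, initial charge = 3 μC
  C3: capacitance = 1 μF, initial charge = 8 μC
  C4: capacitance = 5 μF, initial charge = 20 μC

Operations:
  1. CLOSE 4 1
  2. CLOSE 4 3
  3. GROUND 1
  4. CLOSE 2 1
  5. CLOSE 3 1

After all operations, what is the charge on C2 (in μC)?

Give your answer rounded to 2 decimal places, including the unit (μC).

Answer: 0.86 μC

Derivation:
Initial: C1(5μF, Q=5μC, V=1.00V), C2(2μF, Q=3μC, V=1.50V), C3(1μF, Q=8μC, V=8.00V), C4(5μF, Q=20μC, V=4.00V)
Op 1: CLOSE 4-1: Q_total=25.00, C_total=10.00, V=2.50; Q4=12.50, Q1=12.50; dissipated=11.250
Op 2: CLOSE 4-3: Q_total=20.50, C_total=6.00, V=3.42; Q4=17.08, Q3=3.42; dissipated=12.604
Op 3: GROUND 1: Q1=0; energy lost=15.625
Op 4: CLOSE 2-1: Q_total=3.00, C_total=7.00, V=0.43; Q2=0.86, Q1=2.14; dissipated=1.607
Op 5: CLOSE 3-1: Q_total=5.56, C_total=6.00, V=0.93; Q3=0.93, Q1=4.63; dissipated=3.720
Final charges: Q1=4.63, Q2=0.86, Q3=0.93, Q4=17.08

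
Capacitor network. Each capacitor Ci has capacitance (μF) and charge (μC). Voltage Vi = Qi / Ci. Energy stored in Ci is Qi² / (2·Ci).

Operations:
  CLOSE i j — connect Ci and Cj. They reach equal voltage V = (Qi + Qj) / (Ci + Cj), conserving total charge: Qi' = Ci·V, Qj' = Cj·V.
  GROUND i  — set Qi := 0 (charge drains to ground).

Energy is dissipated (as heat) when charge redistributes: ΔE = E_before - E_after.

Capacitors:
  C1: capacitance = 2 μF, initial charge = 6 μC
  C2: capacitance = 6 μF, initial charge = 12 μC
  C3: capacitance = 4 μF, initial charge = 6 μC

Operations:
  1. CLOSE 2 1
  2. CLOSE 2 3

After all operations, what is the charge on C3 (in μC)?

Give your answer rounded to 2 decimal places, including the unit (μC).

Initial: C1(2μF, Q=6μC, V=3.00V), C2(6μF, Q=12μC, V=2.00V), C3(4μF, Q=6μC, V=1.50V)
Op 1: CLOSE 2-1: Q_total=18.00, C_total=8.00, V=2.25; Q2=13.50, Q1=4.50; dissipated=0.750
Op 2: CLOSE 2-3: Q_total=19.50, C_total=10.00, V=1.95; Q2=11.70, Q3=7.80; dissipated=0.675
Final charges: Q1=4.50, Q2=11.70, Q3=7.80

Answer: 7.80 μC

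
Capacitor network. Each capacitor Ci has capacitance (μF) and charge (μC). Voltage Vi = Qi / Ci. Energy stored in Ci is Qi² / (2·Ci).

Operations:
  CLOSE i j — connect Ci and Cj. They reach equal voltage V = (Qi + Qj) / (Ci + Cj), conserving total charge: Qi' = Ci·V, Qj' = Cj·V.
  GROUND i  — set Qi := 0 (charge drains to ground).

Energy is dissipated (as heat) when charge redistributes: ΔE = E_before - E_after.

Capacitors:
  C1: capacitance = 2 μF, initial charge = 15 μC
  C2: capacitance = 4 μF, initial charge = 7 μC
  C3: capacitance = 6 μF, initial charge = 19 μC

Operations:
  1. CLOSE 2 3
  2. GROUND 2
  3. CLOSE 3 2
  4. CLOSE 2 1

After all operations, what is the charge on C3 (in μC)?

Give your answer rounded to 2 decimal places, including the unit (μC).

Initial: C1(2μF, Q=15μC, V=7.50V), C2(4μF, Q=7μC, V=1.75V), C3(6μF, Q=19μC, V=3.17V)
Op 1: CLOSE 2-3: Q_total=26.00, C_total=10.00, V=2.60; Q2=10.40, Q3=15.60; dissipated=2.408
Op 2: GROUND 2: Q2=0; energy lost=13.520
Op 3: CLOSE 3-2: Q_total=15.60, C_total=10.00, V=1.56; Q3=9.36, Q2=6.24; dissipated=8.112
Op 4: CLOSE 2-1: Q_total=21.24, C_total=6.00, V=3.54; Q2=14.16, Q1=7.08; dissipated=23.522
Final charges: Q1=7.08, Q2=14.16, Q3=9.36

Answer: 9.36 μC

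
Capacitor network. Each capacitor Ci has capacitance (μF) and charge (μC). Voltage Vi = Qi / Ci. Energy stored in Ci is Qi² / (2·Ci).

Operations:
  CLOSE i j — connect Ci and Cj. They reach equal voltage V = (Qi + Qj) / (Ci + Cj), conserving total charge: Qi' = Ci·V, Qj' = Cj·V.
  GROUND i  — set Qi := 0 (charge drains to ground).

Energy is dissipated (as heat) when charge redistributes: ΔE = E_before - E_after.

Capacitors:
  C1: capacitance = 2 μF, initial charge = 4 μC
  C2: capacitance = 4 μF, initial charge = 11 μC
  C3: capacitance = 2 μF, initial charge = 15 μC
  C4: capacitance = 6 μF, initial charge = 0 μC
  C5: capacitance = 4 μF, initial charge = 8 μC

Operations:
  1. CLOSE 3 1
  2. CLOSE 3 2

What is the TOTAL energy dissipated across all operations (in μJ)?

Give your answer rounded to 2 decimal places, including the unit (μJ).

Initial: C1(2μF, Q=4μC, V=2.00V), C2(4μF, Q=11μC, V=2.75V), C3(2μF, Q=15μC, V=7.50V), C4(6μF, Q=0μC, V=0.00V), C5(4μF, Q=8μC, V=2.00V)
Op 1: CLOSE 3-1: Q_total=19.00, C_total=4.00, V=4.75; Q3=9.50, Q1=9.50; dissipated=15.125
Op 2: CLOSE 3-2: Q_total=20.50, C_total=6.00, V=3.42; Q3=6.83, Q2=13.67; dissipated=2.667
Total dissipated: 17.792 μJ

Answer: 17.79 μJ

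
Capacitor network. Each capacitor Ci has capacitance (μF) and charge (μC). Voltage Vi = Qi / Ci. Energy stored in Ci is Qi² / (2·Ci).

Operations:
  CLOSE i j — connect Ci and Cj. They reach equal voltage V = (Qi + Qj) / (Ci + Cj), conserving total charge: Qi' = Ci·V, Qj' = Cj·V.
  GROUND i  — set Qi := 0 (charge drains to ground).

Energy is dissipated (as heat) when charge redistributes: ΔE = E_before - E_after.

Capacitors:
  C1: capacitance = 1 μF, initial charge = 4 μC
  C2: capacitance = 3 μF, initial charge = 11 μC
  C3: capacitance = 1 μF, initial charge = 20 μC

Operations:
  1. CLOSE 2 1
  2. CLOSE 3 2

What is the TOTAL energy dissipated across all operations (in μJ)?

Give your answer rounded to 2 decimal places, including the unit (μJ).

Answer: 99.07 μJ

Derivation:
Initial: C1(1μF, Q=4μC, V=4.00V), C2(3μF, Q=11μC, V=3.67V), C3(1μF, Q=20μC, V=20.00V)
Op 1: CLOSE 2-1: Q_total=15.00, C_total=4.00, V=3.75; Q2=11.25, Q1=3.75; dissipated=0.042
Op 2: CLOSE 3-2: Q_total=31.25, C_total=4.00, V=7.81; Q3=7.81, Q2=23.44; dissipated=99.023
Total dissipated: 99.065 μJ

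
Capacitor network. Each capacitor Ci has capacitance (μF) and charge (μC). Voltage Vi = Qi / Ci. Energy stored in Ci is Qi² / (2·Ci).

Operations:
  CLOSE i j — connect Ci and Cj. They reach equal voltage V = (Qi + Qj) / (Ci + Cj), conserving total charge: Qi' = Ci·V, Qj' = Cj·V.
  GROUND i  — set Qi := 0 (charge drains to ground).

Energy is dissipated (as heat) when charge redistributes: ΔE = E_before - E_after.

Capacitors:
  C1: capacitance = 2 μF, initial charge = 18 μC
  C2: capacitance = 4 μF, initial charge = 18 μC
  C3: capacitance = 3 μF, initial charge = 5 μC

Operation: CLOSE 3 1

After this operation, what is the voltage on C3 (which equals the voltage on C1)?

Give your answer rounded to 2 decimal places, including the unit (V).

Answer: 4.60 V

Derivation:
Initial: C1(2μF, Q=18μC, V=9.00V), C2(4μF, Q=18μC, V=4.50V), C3(3μF, Q=5μC, V=1.67V)
Op 1: CLOSE 3-1: Q_total=23.00, C_total=5.00, V=4.60; Q3=13.80, Q1=9.20; dissipated=32.267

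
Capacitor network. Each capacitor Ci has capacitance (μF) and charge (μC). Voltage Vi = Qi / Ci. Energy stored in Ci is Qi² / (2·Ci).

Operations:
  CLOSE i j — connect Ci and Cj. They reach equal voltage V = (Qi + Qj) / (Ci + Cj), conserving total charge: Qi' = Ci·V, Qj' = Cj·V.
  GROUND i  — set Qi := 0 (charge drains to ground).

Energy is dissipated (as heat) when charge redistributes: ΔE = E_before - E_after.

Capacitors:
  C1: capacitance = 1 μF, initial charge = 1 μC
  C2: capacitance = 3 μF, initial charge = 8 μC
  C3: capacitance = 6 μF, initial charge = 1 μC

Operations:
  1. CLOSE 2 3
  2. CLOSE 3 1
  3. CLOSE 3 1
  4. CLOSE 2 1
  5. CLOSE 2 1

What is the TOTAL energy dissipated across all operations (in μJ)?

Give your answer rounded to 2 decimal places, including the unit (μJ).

Initial: C1(1μF, Q=1μC, V=1.00V), C2(3μF, Q=8μC, V=2.67V), C3(6μF, Q=1μC, V=0.17V)
Op 1: CLOSE 2-3: Q_total=9.00, C_total=9.00, V=1.00; Q2=3.00, Q3=6.00; dissipated=6.250
Op 2: CLOSE 3-1: Q_total=7.00, C_total=7.00, V=1.00; Q3=6.00, Q1=1.00; dissipated=0.000
Op 3: CLOSE 3-1: Q_total=7.00, C_total=7.00, V=1.00; Q3=6.00, Q1=1.00; dissipated=0.000
Op 4: CLOSE 2-1: Q_total=4.00, C_total=4.00, V=1.00; Q2=3.00, Q1=1.00; dissipated=0.000
Op 5: CLOSE 2-1: Q_total=4.00, C_total=4.00, V=1.00; Q2=3.00, Q1=1.00; dissipated=0.000
Total dissipated: 6.250 μJ

Answer: 6.25 μJ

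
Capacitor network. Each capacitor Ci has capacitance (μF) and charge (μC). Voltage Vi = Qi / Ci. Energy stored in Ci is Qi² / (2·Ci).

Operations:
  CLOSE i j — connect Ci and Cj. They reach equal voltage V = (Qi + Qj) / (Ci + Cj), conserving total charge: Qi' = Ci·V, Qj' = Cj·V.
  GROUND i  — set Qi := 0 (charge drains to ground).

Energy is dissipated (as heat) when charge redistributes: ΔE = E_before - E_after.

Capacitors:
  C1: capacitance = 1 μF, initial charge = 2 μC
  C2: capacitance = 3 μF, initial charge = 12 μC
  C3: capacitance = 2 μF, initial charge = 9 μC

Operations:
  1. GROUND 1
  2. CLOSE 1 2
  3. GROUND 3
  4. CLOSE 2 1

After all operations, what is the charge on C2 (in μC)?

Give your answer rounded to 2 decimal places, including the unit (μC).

Initial: C1(1μF, Q=2μC, V=2.00V), C2(3μF, Q=12μC, V=4.00V), C3(2μF, Q=9μC, V=4.50V)
Op 1: GROUND 1: Q1=0; energy lost=2.000
Op 2: CLOSE 1-2: Q_total=12.00, C_total=4.00, V=3.00; Q1=3.00, Q2=9.00; dissipated=6.000
Op 3: GROUND 3: Q3=0; energy lost=20.250
Op 4: CLOSE 2-1: Q_total=12.00, C_total=4.00, V=3.00; Q2=9.00, Q1=3.00; dissipated=0.000
Final charges: Q1=3.00, Q2=9.00, Q3=0.00

Answer: 9.00 μC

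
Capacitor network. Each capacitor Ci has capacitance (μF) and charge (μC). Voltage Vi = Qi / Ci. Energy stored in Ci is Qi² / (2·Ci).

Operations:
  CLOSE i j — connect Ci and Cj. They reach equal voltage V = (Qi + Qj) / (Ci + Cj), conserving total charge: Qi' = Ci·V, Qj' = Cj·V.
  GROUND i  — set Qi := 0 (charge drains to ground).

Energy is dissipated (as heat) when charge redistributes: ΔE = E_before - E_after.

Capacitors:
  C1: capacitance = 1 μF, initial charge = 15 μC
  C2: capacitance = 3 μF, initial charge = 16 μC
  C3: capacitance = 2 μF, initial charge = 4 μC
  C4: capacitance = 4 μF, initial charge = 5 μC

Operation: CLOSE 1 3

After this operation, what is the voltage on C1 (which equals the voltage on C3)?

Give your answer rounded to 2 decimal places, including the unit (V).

Initial: C1(1μF, Q=15μC, V=15.00V), C2(3μF, Q=16μC, V=5.33V), C3(2μF, Q=4μC, V=2.00V), C4(4μF, Q=5μC, V=1.25V)
Op 1: CLOSE 1-3: Q_total=19.00, C_total=3.00, V=6.33; Q1=6.33, Q3=12.67; dissipated=56.333

Answer: 6.33 V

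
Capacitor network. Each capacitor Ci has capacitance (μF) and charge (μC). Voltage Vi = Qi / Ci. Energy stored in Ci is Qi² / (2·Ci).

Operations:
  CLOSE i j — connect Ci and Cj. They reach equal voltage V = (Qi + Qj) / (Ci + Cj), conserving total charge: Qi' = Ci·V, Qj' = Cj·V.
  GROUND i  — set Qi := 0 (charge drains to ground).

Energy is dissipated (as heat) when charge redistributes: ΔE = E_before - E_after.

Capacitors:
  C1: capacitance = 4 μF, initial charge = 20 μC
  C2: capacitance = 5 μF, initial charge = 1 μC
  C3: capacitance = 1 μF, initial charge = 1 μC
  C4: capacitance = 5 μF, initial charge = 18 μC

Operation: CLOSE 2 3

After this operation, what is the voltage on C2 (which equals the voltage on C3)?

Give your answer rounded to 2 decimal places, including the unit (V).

Answer: 0.33 V

Derivation:
Initial: C1(4μF, Q=20μC, V=5.00V), C2(5μF, Q=1μC, V=0.20V), C3(1μF, Q=1μC, V=1.00V), C4(5μF, Q=18μC, V=3.60V)
Op 1: CLOSE 2-3: Q_total=2.00, C_total=6.00, V=0.33; Q2=1.67, Q3=0.33; dissipated=0.267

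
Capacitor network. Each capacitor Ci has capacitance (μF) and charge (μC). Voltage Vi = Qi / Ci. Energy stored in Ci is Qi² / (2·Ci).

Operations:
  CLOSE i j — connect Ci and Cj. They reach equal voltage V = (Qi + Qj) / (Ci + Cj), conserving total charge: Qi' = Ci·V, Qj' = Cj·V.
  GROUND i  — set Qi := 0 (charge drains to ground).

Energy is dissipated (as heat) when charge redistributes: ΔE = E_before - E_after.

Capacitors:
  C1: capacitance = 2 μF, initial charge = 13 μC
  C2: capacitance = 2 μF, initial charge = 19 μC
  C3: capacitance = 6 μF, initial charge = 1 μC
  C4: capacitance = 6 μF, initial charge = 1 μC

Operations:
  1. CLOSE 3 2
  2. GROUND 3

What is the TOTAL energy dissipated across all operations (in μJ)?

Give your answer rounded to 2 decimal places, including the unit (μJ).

Initial: C1(2μF, Q=13μC, V=6.50V), C2(2μF, Q=19μC, V=9.50V), C3(6μF, Q=1μC, V=0.17V), C4(6μF, Q=1μC, V=0.17V)
Op 1: CLOSE 3-2: Q_total=20.00, C_total=8.00, V=2.50; Q3=15.00, Q2=5.00; dissipated=65.333
Op 2: GROUND 3: Q3=0; energy lost=18.750
Total dissipated: 84.083 μJ

Answer: 84.08 μJ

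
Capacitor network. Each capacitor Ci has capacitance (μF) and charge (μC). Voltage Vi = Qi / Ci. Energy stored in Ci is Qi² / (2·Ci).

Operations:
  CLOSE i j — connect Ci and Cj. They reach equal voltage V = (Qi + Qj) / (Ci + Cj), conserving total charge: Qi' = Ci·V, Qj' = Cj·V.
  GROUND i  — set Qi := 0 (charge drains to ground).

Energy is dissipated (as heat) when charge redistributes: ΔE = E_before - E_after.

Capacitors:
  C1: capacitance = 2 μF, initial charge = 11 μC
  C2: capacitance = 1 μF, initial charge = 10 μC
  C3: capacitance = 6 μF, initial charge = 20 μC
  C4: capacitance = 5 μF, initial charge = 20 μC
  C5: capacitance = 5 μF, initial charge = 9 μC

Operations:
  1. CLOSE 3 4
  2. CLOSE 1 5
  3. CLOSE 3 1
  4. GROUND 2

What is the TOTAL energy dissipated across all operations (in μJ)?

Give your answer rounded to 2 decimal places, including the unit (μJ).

Initial: C1(2μF, Q=11μC, V=5.50V), C2(1μF, Q=10μC, V=10.00V), C3(6μF, Q=20μC, V=3.33V), C4(5μF, Q=20μC, V=4.00V), C5(5μF, Q=9μC, V=1.80V)
Op 1: CLOSE 3-4: Q_total=40.00, C_total=11.00, V=3.64; Q3=21.82, Q4=18.18; dissipated=0.606
Op 2: CLOSE 1-5: Q_total=20.00, C_total=7.00, V=2.86; Q1=5.71, Q5=14.29; dissipated=9.779
Op 3: CLOSE 3-1: Q_total=27.53, C_total=8.00, V=3.44; Q3=20.65, Q1=6.88; dissipated=0.455
Op 4: GROUND 2: Q2=0; energy lost=50.000
Total dissipated: 60.840 μJ

Answer: 60.84 μJ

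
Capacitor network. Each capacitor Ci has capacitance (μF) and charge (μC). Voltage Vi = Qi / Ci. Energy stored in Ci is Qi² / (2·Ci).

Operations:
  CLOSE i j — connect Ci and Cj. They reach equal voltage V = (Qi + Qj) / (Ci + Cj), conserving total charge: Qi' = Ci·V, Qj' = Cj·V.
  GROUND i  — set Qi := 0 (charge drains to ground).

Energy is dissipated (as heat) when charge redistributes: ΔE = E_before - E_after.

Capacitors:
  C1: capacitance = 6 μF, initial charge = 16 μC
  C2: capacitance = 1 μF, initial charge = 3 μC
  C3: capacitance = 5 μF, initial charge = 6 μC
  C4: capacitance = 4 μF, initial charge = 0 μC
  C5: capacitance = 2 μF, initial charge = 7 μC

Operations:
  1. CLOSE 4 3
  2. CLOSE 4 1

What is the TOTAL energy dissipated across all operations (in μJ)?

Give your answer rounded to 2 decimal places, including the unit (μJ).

Answer: 6.40 μJ

Derivation:
Initial: C1(6μF, Q=16μC, V=2.67V), C2(1μF, Q=3μC, V=3.00V), C3(5μF, Q=6μC, V=1.20V), C4(4μF, Q=0μC, V=0.00V), C5(2μF, Q=7μC, V=3.50V)
Op 1: CLOSE 4-3: Q_total=6.00, C_total=9.00, V=0.67; Q4=2.67, Q3=3.33; dissipated=1.600
Op 2: CLOSE 4-1: Q_total=18.67, C_total=10.00, V=1.87; Q4=7.47, Q1=11.20; dissipated=4.800
Total dissipated: 6.400 μJ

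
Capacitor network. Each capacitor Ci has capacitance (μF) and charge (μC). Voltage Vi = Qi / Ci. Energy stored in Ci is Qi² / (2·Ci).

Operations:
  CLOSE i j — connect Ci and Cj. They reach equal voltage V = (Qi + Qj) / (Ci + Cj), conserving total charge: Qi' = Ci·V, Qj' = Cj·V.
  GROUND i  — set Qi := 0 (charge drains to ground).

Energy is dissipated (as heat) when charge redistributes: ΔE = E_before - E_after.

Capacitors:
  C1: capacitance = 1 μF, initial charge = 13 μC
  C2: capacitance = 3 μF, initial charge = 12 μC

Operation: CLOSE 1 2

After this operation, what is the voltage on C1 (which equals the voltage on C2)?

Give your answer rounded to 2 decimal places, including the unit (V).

Answer: 6.25 V

Derivation:
Initial: C1(1μF, Q=13μC, V=13.00V), C2(3μF, Q=12μC, V=4.00V)
Op 1: CLOSE 1-2: Q_total=25.00, C_total=4.00, V=6.25; Q1=6.25, Q2=18.75; dissipated=30.375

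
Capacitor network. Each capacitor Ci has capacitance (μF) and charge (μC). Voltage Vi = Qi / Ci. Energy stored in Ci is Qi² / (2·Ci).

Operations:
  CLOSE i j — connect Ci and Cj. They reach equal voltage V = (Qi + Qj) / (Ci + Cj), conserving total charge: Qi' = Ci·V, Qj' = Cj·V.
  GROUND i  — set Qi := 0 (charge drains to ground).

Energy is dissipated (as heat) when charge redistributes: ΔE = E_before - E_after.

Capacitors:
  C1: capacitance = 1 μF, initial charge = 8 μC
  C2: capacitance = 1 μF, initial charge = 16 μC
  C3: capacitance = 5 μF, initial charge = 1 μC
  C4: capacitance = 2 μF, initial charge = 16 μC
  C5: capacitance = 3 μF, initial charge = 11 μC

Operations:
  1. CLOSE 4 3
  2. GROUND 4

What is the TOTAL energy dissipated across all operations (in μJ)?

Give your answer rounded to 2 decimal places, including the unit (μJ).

Initial: C1(1μF, Q=8μC, V=8.00V), C2(1μF, Q=16μC, V=16.00V), C3(5μF, Q=1μC, V=0.20V), C4(2μF, Q=16μC, V=8.00V), C5(3μF, Q=11μC, V=3.67V)
Op 1: CLOSE 4-3: Q_total=17.00, C_total=7.00, V=2.43; Q4=4.86, Q3=12.14; dissipated=43.457
Op 2: GROUND 4: Q4=0; energy lost=5.898
Total dissipated: 49.355 μJ

Answer: 49.36 μJ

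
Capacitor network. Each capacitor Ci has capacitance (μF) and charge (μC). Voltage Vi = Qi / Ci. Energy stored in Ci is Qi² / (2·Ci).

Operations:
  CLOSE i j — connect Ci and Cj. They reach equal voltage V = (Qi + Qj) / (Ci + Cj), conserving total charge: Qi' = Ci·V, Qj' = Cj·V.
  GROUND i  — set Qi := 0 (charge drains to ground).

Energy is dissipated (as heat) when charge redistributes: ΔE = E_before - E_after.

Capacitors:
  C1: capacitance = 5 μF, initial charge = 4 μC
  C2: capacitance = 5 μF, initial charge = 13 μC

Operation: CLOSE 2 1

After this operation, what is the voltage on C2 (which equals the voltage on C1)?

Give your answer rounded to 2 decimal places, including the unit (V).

Answer: 1.70 V

Derivation:
Initial: C1(5μF, Q=4μC, V=0.80V), C2(5μF, Q=13μC, V=2.60V)
Op 1: CLOSE 2-1: Q_total=17.00, C_total=10.00, V=1.70; Q2=8.50, Q1=8.50; dissipated=4.050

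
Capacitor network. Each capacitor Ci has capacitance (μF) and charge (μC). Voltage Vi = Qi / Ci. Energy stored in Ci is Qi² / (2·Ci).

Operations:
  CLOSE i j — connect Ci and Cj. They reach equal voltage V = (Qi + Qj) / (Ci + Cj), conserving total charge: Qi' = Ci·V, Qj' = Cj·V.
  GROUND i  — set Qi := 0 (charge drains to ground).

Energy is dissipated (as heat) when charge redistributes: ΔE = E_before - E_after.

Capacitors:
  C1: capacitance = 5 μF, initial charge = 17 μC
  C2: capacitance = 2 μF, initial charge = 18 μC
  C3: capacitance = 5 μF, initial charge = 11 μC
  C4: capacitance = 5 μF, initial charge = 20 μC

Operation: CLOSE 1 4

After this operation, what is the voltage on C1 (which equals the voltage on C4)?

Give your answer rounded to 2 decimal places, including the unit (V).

Answer: 3.70 V

Derivation:
Initial: C1(5μF, Q=17μC, V=3.40V), C2(2μF, Q=18μC, V=9.00V), C3(5μF, Q=11μC, V=2.20V), C4(5μF, Q=20μC, V=4.00V)
Op 1: CLOSE 1-4: Q_total=37.00, C_total=10.00, V=3.70; Q1=18.50, Q4=18.50; dissipated=0.450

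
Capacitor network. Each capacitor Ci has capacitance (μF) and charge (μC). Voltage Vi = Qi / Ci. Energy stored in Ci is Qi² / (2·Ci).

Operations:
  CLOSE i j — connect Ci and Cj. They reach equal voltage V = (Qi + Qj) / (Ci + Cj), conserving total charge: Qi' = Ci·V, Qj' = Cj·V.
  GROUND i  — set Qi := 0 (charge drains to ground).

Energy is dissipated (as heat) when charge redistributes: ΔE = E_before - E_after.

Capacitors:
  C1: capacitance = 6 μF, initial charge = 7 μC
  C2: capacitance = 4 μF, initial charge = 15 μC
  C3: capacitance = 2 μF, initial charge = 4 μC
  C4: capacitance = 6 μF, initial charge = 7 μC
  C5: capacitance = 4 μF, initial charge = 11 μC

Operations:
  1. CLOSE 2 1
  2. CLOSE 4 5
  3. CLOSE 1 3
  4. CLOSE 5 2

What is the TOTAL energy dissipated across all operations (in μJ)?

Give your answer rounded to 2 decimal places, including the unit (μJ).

Initial: C1(6μF, Q=7μC, V=1.17V), C2(4μF, Q=15μC, V=3.75V), C3(2μF, Q=4μC, V=2.00V), C4(6μF, Q=7μC, V=1.17V), C5(4μF, Q=11μC, V=2.75V)
Op 1: CLOSE 2-1: Q_total=22.00, C_total=10.00, V=2.20; Q2=8.80, Q1=13.20; dissipated=8.008
Op 2: CLOSE 4-5: Q_total=18.00, C_total=10.00, V=1.80; Q4=10.80, Q5=7.20; dissipated=3.008
Op 3: CLOSE 1-3: Q_total=17.20, C_total=8.00, V=2.15; Q1=12.90, Q3=4.30; dissipated=0.030
Op 4: CLOSE 5-2: Q_total=16.00, C_total=8.00, V=2.00; Q5=8.00, Q2=8.00; dissipated=0.160
Total dissipated: 11.207 μJ

Answer: 11.21 μJ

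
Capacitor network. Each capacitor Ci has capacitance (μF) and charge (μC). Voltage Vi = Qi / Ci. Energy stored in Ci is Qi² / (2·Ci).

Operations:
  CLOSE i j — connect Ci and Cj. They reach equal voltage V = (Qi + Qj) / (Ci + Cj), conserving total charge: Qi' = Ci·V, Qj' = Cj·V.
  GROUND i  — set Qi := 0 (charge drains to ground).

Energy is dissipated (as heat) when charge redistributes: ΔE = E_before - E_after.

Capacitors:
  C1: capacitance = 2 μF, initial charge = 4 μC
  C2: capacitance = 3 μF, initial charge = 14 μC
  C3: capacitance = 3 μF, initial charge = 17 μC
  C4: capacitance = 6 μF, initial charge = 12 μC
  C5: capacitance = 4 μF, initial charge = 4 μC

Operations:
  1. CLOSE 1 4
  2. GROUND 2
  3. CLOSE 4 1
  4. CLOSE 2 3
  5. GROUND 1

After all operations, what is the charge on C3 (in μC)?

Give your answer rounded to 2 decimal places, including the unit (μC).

Initial: C1(2μF, Q=4μC, V=2.00V), C2(3μF, Q=14μC, V=4.67V), C3(3μF, Q=17μC, V=5.67V), C4(6μF, Q=12μC, V=2.00V), C5(4μF, Q=4μC, V=1.00V)
Op 1: CLOSE 1-4: Q_total=16.00, C_total=8.00, V=2.00; Q1=4.00, Q4=12.00; dissipated=0.000
Op 2: GROUND 2: Q2=0; energy lost=32.667
Op 3: CLOSE 4-1: Q_total=16.00, C_total=8.00, V=2.00; Q4=12.00, Q1=4.00; dissipated=0.000
Op 4: CLOSE 2-3: Q_total=17.00, C_total=6.00, V=2.83; Q2=8.50, Q3=8.50; dissipated=24.083
Op 5: GROUND 1: Q1=0; energy lost=4.000
Final charges: Q1=0.00, Q2=8.50, Q3=8.50, Q4=12.00, Q5=4.00

Answer: 8.50 μC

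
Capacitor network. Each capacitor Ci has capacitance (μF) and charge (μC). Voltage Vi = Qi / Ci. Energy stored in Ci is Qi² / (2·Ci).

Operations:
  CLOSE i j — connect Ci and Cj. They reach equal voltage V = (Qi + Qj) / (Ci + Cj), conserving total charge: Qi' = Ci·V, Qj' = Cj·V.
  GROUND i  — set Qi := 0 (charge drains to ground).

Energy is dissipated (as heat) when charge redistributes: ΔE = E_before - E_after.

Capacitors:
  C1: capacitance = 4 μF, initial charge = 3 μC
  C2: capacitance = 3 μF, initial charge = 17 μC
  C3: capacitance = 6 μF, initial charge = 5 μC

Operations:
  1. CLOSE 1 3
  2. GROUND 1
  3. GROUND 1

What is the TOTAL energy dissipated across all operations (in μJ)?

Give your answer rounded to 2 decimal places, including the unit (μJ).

Answer: 1.29 μJ

Derivation:
Initial: C1(4μF, Q=3μC, V=0.75V), C2(3μF, Q=17μC, V=5.67V), C3(6μF, Q=5μC, V=0.83V)
Op 1: CLOSE 1-3: Q_total=8.00, C_total=10.00, V=0.80; Q1=3.20, Q3=4.80; dissipated=0.008
Op 2: GROUND 1: Q1=0; energy lost=1.280
Op 3: GROUND 1: Q1=0; energy lost=0.000
Total dissipated: 1.288 μJ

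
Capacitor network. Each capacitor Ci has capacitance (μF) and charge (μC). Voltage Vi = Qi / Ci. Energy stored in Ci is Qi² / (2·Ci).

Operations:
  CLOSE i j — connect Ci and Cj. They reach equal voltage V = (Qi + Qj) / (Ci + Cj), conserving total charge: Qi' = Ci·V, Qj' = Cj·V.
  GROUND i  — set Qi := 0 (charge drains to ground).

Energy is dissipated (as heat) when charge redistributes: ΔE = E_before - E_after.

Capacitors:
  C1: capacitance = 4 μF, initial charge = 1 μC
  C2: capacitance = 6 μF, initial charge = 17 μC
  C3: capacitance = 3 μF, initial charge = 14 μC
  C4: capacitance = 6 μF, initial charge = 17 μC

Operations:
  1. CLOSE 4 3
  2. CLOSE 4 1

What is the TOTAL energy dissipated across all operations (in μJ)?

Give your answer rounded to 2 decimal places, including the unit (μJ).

Initial: C1(4μF, Q=1μC, V=0.25V), C2(6μF, Q=17μC, V=2.83V), C3(3μF, Q=14μC, V=4.67V), C4(6μF, Q=17μC, V=2.83V)
Op 1: CLOSE 4-3: Q_total=31.00, C_total=9.00, V=3.44; Q4=20.67, Q3=10.33; dissipated=3.361
Op 2: CLOSE 4-1: Q_total=21.67, C_total=10.00, V=2.17; Q4=13.00, Q1=8.67; dissipated=12.245
Total dissipated: 15.606 μJ

Answer: 15.61 μJ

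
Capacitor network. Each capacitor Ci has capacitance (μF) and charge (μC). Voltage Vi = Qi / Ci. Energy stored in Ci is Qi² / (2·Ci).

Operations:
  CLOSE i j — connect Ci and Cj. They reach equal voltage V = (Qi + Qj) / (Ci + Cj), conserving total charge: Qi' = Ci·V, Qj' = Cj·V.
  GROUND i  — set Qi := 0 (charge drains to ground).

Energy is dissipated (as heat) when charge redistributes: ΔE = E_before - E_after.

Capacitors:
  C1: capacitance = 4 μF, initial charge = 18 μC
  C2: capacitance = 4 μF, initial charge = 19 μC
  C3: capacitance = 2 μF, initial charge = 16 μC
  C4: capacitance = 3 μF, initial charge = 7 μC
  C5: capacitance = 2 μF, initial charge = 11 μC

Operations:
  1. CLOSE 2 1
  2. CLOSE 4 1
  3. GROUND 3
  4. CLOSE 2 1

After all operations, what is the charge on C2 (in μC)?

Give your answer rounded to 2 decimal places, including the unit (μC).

Initial: C1(4μF, Q=18μC, V=4.50V), C2(4μF, Q=19μC, V=4.75V), C3(2μF, Q=16μC, V=8.00V), C4(3μF, Q=7μC, V=2.33V), C5(2μF, Q=11μC, V=5.50V)
Op 1: CLOSE 2-1: Q_total=37.00, C_total=8.00, V=4.62; Q2=18.50, Q1=18.50; dissipated=0.062
Op 2: CLOSE 4-1: Q_total=25.50, C_total=7.00, V=3.64; Q4=10.93, Q1=14.57; dissipated=4.501
Op 3: GROUND 3: Q3=0; energy lost=64.000
Op 4: CLOSE 2-1: Q_total=33.07, C_total=8.00, V=4.13; Q2=16.54, Q1=16.54; dissipated=0.965
Final charges: Q1=16.54, Q2=16.54, Q3=0.00, Q4=10.93, Q5=11.00

Answer: 16.54 μC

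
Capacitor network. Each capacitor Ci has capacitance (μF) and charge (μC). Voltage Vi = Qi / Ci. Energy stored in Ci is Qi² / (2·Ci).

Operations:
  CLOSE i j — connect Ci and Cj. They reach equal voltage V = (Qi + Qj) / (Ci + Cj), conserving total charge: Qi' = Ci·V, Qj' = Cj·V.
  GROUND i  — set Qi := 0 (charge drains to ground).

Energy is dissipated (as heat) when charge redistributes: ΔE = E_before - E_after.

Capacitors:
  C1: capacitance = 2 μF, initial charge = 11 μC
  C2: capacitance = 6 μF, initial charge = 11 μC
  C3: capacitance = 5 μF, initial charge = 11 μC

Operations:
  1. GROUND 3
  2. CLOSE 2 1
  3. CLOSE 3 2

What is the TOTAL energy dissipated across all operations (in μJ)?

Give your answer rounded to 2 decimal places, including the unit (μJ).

Initial: C1(2μF, Q=11μC, V=5.50V), C2(6μF, Q=11μC, V=1.83V), C3(5μF, Q=11μC, V=2.20V)
Op 1: GROUND 3: Q3=0; energy lost=12.100
Op 2: CLOSE 2-1: Q_total=22.00, C_total=8.00, V=2.75; Q2=16.50, Q1=5.50; dissipated=10.083
Op 3: CLOSE 3-2: Q_total=16.50, C_total=11.00, V=1.50; Q3=7.50, Q2=9.00; dissipated=10.312
Total dissipated: 32.496 μJ

Answer: 32.50 μJ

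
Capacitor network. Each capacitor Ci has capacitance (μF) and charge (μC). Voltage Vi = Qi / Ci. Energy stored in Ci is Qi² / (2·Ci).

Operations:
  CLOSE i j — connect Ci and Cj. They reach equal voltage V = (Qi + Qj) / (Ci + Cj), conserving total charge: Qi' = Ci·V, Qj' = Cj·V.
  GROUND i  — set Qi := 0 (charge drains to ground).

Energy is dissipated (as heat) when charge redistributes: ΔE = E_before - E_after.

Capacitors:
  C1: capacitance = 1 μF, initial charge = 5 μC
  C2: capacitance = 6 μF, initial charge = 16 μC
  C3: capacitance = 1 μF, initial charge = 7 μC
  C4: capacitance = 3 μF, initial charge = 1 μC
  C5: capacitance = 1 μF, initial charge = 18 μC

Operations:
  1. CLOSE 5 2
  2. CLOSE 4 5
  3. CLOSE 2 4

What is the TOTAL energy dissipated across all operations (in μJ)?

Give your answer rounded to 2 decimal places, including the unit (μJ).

Initial: C1(1μF, Q=5μC, V=5.00V), C2(6μF, Q=16μC, V=2.67V), C3(1μF, Q=7μC, V=7.00V), C4(3μF, Q=1μC, V=0.33V), C5(1μF, Q=18μC, V=18.00V)
Op 1: CLOSE 5-2: Q_total=34.00, C_total=7.00, V=4.86; Q5=4.86, Q2=29.14; dissipated=100.762
Op 2: CLOSE 4-5: Q_total=5.86, C_total=4.00, V=1.46; Q4=4.39, Q5=1.46; dissipated=7.674
Op 3: CLOSE 2-4: Q_total=33.54, C_total=9.00, V=3.73; Q2=22.36, Q4=11.18; dissipated=11.511
Total dissipated: 119.948 μJ

Answer: 119.95 μJ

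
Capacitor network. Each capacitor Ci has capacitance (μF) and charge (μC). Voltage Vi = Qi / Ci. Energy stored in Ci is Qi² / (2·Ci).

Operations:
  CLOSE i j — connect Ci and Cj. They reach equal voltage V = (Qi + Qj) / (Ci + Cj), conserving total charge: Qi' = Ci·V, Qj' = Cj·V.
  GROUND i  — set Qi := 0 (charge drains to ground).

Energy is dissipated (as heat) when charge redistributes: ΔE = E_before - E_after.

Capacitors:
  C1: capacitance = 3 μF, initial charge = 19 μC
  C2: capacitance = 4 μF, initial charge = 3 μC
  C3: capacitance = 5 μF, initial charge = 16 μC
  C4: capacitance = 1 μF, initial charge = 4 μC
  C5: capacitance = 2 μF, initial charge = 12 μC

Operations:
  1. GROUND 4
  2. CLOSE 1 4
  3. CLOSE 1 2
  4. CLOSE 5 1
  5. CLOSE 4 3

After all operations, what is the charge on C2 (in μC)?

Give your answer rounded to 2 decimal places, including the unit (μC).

Initial: C1(3μF, Q=19μC, V=6.33V), C2(4μF, Q=3μC, V=0.75V), C3(5μF, Q=16μC, V=3.20V), C4(1μF, Q=4μC, V=4.00V), C5(2μF, Q=12μC, V=6.00V)
Op 1: GROUND 4: Q4=0; energy lost=8.000
Op 2: CLOSE 1-4: Q_total=19.00, C_total=4.00, V=4.75; Q1=14.25, Q4=4.75; dissipated=15.042
Op 3: CLOSE 1-2: Q_total=17.25, C_total=7.00, V=2.46; Q1=7.39, Q2=9.86; dissipated=13.714
Op 4: CLOSE 5-1: Q_total=19.39, C_total=5.00, V=3.88; Q5=7.76, Q1=11.64; dissipated=7.501
Op 5: CLOSE 4-3: Q_total=20.75, C_total=6.00, V=3.46; Q4=3.46, Q3=17.29; dissipated=1.001
Final charges: Q1=11.64, Q2=9.86, Q3=17.29, Q4=3.46, Q5=7.76

Answer: 9.86 μC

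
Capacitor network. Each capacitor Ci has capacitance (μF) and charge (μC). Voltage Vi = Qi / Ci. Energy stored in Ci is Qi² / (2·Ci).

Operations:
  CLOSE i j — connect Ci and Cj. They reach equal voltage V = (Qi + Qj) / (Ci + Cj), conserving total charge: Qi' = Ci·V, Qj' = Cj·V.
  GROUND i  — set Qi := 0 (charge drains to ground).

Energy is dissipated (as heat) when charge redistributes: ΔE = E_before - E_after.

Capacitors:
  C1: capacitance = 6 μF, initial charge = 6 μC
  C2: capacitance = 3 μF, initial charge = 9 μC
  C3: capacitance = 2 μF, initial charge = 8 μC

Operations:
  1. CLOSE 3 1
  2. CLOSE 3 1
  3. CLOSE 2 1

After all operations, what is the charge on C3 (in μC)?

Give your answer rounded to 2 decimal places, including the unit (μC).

Initial: C1(6μF, Q=6μC, V=1.00V), C2(3μF, Q=9μC, V=3.00V), C3(2μF, Q=8μC, V=4.00V)
Op 1: CLOSE 3-1: Q_total=14.00, C_total=8.00, V=1.75; Q3=3.50, Q1=10.50; dissipated=6.750
Op 2: CLOSE 3-1: Q_total=14.00, C_total=8.00, V=1.75; Q3=3.50, Q1=10.50; dissipated=0.000
Op 3: CLOSE 2-1: Q_total=19.50, C_total=9.00, V=2.17; Q2=6.50, Q1=13.00; dissipated=1.562
Final charges: Q1=13.00, Q2=6.50, Q3=3.50

Answer: 3.50 μC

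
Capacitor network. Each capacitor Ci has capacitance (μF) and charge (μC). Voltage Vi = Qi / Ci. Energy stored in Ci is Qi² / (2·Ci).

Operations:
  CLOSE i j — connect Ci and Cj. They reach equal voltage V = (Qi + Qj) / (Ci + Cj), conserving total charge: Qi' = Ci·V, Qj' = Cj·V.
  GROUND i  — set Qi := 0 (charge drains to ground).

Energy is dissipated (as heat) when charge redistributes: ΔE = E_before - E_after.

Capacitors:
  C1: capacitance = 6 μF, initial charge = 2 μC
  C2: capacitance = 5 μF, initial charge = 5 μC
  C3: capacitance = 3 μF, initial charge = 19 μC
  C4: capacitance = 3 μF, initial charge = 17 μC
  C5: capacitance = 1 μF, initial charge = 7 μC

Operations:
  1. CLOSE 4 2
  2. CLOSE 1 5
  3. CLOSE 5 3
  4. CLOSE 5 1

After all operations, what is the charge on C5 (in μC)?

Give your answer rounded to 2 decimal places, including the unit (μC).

Answer: 1.83 μC

Derivation:
Initial: C1(6μF, Q=2μC, V=0.33V), C2(5μF, Q=5μC, V=1.00V), C3(3μF, Q=19μC, V=6.33V), C4(3μF, Q=17μC, V=5.67V), C5(1μF, Q=7μC, V=7.00V)
Op 1: CLOSE 4-2: Q_total=22.00, C_total=8.00, V=2.75; Q4=8.25, Q2=13.75; dissipated=20.417
Op 2: CLOSE 1-5: Q_total=9.00, C_total=7.00, V=1.29; Q1=7.71, Q5=1.29; dissipated=19.048
Op 3: CLOSE 5-3: Q_total=20.29, C_total=4.00, V=5.07; Q5=5.07, Q3=15.21; dissipated=9.554
Op 4: CLOSE 5-1: Q_total=12.79, C_total=7.00, V=1.83; Q5=1.83, Q1=10.96; dissipated=6.142
Final charges: Q1=10.96, Q2=13.75, Q3=15.21, Q4=8.25, Q5=1.83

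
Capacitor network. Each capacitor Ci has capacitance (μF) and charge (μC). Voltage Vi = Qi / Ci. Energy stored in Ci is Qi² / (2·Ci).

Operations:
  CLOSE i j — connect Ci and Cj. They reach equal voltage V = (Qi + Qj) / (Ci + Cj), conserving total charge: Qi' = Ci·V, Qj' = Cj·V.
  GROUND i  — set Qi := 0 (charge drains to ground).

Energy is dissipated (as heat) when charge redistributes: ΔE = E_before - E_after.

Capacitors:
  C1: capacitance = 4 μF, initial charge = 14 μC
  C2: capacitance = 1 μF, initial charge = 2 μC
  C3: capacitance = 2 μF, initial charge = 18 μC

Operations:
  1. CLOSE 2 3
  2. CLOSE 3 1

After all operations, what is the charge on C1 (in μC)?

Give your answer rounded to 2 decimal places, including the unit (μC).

Initial: C1(4μF, Q=14μC, V=3.50V), C2(1μF, Q=2μC, V=2.00V), C3(2μF, Q=18μC, V=9.00V)
Op 1: CLOSE 2-3: Q_total=20.00, C_total=3.00, V=6.67; Q2=6.67, Q3=13.33; dissipated=16.333
Op 2: CLOSE 3-1: Q_total=27.33, C_total=6.00, V=4.56; Q3=9.11, Q1=18.22; dissipated=6.685
Final charges: Q1=18.22, Q2=6.67, Q3=9.11

Answer: 18.22 μC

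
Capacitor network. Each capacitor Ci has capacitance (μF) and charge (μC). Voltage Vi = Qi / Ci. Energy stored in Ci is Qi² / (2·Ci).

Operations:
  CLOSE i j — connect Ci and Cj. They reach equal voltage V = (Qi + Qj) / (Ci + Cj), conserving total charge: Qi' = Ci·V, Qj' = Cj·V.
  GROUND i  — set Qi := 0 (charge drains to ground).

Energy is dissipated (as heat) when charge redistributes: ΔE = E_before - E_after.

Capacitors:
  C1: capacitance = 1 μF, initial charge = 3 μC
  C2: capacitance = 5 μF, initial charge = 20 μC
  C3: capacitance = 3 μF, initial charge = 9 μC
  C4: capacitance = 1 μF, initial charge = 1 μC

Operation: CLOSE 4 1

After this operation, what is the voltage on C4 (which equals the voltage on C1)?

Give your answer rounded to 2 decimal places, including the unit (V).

Answer: 2.00 V

Derivation:
Initial: C1(1μF, Q=3μC, V=3.00V), C2(5μF, Q=20μC, V=4.00V), C3(3μF, Q=9μC, V=3.00V), C4(1μF, Q=1μC, V=1.00V)
Op 1: CLOSE 4-1: Q_total=4.00, C_total=2.00, V=2.00; Q4=2.00, Q1=2.00; dissipated=1.000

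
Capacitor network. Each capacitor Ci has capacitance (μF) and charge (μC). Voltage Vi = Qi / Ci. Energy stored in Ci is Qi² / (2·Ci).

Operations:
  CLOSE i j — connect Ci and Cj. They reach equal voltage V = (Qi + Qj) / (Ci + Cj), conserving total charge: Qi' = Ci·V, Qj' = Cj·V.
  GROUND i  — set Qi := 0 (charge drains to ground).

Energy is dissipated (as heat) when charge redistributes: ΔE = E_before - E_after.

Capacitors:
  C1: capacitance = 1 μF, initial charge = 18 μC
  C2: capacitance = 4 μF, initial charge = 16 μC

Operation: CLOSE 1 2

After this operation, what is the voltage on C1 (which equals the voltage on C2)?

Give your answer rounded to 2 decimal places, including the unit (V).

Answer: 6.80 V

Derivation:
Initial: C1(1μF, Q=18μC, V=18.00V), C2(4μF, Q=16μC, V=4.00V)
Op 1: CLOSE 1-2: Q_total=34.00, C_total=5.00, V=6.80; Q1=6.80, Q2=27.20; dissipated=78.400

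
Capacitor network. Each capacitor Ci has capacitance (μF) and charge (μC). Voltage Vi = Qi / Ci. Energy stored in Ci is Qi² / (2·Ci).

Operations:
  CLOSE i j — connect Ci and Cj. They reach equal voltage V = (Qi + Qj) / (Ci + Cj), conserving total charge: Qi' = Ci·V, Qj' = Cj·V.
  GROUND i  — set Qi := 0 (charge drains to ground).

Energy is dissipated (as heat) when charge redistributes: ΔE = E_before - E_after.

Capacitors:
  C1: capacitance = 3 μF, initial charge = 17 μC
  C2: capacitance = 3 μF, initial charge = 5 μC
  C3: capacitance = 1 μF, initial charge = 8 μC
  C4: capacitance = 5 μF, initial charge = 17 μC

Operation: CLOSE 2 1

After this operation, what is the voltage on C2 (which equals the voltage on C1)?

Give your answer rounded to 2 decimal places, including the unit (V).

Initial: C1(3μF, Q=17μC, V=5.67V), C2(3μF, Q=5μC, V=1.67V), C3(1μF, Q=8μC, V=8.00V), C4(5μF, Q=17μC, V=3.40V)
Op 1: CLOSE 2-1: Q_total=22.00, C_total=6.00, V=3.67; Q2=11.00, Q1=11.00; dissipated=12.000

Answer: 3.67 V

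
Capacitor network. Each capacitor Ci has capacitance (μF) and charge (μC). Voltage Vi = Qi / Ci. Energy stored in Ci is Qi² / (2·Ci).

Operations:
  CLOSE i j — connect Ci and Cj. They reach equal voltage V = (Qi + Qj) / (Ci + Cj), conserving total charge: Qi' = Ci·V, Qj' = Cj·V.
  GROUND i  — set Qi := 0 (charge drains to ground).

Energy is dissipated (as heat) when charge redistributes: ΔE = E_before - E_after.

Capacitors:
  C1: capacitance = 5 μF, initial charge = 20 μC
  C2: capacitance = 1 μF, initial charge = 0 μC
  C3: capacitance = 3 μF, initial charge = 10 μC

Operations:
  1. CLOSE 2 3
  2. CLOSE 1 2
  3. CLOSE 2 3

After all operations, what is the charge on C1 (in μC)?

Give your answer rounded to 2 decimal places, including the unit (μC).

Initial: C1(5μF, Q=20μC, V=4.00V), C2(1μF, Q=0μC, V=0.00V), C3(3μF, Q=10μC, V=3.33V)
Op 1: CLOSE 2-3: Q_total=10.00, C_total=4.00, V=2.50; Q2=2.50, Q3=7.50; dissipated=4.167
Op 2: CLOSE 1-2: Q_total=22.50, C_total=6.00, V=3.75; Q1=18.75, Q2=3.75; dissipated=0.938
Op 3: CLOSE 2-3: Q_total=11.25, C_total=4.00, V=2.81; Q2=2.81, Q3=8.44; dissipated=0.586
Final charges: Q1=18.75, Q2=2.81, Q3=8.44

Answer: 18.75 μC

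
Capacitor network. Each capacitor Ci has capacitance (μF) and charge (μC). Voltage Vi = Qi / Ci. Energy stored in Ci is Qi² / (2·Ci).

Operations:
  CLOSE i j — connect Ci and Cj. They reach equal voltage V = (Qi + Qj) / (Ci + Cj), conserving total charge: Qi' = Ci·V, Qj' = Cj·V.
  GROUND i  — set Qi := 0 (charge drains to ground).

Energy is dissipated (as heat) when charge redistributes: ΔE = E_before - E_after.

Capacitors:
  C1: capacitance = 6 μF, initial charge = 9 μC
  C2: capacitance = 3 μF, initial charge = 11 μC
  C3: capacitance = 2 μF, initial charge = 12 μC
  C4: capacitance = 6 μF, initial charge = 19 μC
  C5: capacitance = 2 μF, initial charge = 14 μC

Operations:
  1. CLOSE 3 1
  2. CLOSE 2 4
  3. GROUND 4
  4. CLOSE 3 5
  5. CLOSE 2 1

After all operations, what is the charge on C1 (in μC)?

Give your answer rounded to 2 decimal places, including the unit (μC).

Answer: 17.17 μC

Derivation:
Initial: C1(6μF, Q=9μC, V=1.50V), C2(3μF, Q=11μC, V=3.67V), C3(2μF, Q=12μC, V=6.00V), C4(6μF, Q=19μC, V=3.17V), C5(2μF, Q=14μC, V=7.00V)
Op 1: CLOSE 3-1: Q_total=21.00, C_total=8.00, V=2.62; Q3=5.25, Q1=15.75; dissipated=15.188
Op 2: CLOSE 2-4: Q_total=30.00, C_total=9.00, V=3.33; Q2=10.00, Q4=20.00; dissipated=0.250
Op 3: GROUND 4: Q4=0; energy lost=33.333
Op 4: CLOSE 3-5: Q_total=19.25, C_total=4.00, V=4.81; Q3=9.62, Q5=9.62; dissipated=9.570
Op 5: CLOSE 2-1: Q_total=25.75, C_total=9.00, V=2.86; Q2=8.58, Q1=17.17; dissipated=0.502
Final charges: Q1=17.17, Q2=8.58, Q3=9.62, Q4=0.00, Q5=9.62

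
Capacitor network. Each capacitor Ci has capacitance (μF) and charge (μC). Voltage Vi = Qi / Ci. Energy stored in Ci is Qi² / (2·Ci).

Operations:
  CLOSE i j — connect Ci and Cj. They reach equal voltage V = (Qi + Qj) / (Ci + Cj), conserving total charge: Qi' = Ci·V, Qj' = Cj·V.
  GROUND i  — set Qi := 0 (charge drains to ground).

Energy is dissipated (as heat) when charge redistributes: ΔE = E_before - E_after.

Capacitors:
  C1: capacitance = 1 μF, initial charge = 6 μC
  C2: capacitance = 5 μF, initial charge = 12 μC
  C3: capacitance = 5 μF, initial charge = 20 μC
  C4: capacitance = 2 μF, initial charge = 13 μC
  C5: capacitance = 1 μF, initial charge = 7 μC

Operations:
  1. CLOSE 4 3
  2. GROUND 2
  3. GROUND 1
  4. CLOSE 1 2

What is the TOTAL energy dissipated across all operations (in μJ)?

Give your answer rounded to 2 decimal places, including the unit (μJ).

Initial: C1(1μF, Q=6μC, V=6.00V), C2(5μF, Q=12μC, V=2.40V), C3(5μF, Q=20μC, V=4.00V), C4(2μF, Q=13μC, V=6.50V), C5(1μF, Q=7μC, V=7.00V)
Op 1: CLOSE 4-3: Q_total=33.00, C_total=7.00, V=4.71; Q4=9.43, Q3=23.57; dissipated=4.464
Op 2: GROUND 2: Q2=0; energy lost=14.400
Op 3: GROUND 1: Q1=0; energy lost=18.000
Op 4: CLOSE 1-2: Q_total=0.00, C_total=6.00, V=0.00; Q1=0.00, Q2=0.00; dissipated=0.000
Total dissipated: 36.864 μJ

Answer: 36.86 μJ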